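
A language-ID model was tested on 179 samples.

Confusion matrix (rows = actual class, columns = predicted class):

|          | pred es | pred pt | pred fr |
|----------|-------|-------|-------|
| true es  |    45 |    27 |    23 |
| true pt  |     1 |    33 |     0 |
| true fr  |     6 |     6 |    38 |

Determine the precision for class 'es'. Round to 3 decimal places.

One-vs-rest for 'es': TP = diagonal; FP = other classes predicted 'es'; FN = 'es' predicted as other.
precision = TP/(TP+FP).
es: TP=45, FP=1+6=7 → 45/52 = 0.8654

0.865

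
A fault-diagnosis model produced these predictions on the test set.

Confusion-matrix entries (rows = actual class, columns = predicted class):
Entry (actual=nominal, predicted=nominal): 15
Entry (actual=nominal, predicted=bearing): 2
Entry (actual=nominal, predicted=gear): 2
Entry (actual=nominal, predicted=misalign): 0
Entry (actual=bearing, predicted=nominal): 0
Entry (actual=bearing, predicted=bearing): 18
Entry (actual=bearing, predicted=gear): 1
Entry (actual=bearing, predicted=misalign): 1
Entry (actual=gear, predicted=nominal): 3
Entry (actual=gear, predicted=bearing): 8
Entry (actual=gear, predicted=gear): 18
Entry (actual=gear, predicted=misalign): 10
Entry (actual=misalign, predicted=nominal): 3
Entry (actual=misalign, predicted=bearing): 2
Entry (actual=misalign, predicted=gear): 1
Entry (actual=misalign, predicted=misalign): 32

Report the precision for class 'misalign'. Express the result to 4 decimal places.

0.7442

One-vs-rest for 'misalign': TP = diagonal; FP = other classes predicted 'misalign'; FN = 'misalign' predicted as other.
precision = TP/(TP+FP).
misalign: TP=32, FP=0+1+10=11 → 32/43 = 0.74419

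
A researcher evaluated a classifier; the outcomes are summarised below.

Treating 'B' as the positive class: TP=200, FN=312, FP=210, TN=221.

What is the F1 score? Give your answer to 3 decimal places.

Precision = TP/(TP+FP) = 200/410 = 0.4878
Recall = TP/(TP+FN) = 200/512 = 0.3906
F1 = 2·TP/(2·TP+FP+FN) = 400/922 = 0.434

0.434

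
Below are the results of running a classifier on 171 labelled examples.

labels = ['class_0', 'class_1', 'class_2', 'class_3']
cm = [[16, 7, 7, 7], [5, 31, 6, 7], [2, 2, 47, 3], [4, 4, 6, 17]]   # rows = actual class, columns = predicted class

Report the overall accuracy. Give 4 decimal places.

0.6491

Accuracy = trace / total = (16+31+47+17=111) / 171 = 111/171 = 0.6491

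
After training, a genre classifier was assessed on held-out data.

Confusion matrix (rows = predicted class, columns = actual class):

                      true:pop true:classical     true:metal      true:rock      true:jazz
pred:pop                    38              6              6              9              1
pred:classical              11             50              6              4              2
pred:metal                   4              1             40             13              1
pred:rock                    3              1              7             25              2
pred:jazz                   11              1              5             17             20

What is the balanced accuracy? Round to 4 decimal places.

0.6353

Balanced accuracy = mean of per-class recall.
  pop: recall = 38/67 = 0.56716
  classical: recall = 50/59 = 0.84746
  metal: recall = 40/64 = 0.62500
  rock: recall = 25/68 = 0.36765
  jazz: recall = 20/26 = 0.76923
Mean = (0.56716 + 0.84746 + 0.62500 + 0.36765 + 0.76923) / 5 = 0.6353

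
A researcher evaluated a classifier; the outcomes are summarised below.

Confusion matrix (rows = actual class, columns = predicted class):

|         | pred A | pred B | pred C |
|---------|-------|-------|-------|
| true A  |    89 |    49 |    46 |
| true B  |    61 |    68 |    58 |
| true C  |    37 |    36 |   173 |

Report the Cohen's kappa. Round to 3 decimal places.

0.290

Observed agreement pₒ = trace/N = 330/617 = 0.5348
Expected agreement pₑ = Σ (rowᵢ·colᵢ)/N² = (184·187 + 187·153 + 246·277)/617² = 0.3445
κ = (pₒ − pₑ)/(1 − pₑ) = (0.5348 − 0.3445)/(1 − 0.3445) = 0.290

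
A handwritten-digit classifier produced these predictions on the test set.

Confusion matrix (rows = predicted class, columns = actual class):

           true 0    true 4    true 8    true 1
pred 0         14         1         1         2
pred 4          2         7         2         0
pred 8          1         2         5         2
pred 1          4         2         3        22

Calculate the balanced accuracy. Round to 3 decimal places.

Balanced accuracy = mean of per-class recall.
  0: recall = 14/21 = 0.6667
  4: recall = 7/12 = 0.5833
  8: recall = 5/11 = 0.4545
  1: recall = 22/26 = 0.8462
Mean = (0.6667 + 0.5833 + 0.4545 + 0.8462) / 4 = 0.638

0.638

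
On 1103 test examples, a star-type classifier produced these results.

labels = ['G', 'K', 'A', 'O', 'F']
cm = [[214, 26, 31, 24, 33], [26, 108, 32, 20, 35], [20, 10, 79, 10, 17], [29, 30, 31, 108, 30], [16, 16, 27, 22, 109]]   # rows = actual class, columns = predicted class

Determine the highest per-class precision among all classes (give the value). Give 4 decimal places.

0.7016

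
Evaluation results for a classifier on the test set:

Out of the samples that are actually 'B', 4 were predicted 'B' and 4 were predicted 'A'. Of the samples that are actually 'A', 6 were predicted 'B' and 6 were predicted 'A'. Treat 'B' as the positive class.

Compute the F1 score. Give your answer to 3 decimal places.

Precision = TP/(TP+FP) = 4/10 = 0.4000
Recall = TP/(TP+FN) = 4/8 = 0.5000
F1 = 2·TP/(2·TP+FP+FN) = 8/18 = 0.444

0.444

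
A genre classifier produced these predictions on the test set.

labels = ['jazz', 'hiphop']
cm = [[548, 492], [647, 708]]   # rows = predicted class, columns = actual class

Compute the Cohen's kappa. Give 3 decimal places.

Observed agreement pₒ = trace/N = 1256/2395 = 0.5244
Expected agreement pₑ = Σ (rowᵢ·colᵢ)/N² = (1195·1040 + 1200·1355)/2395² = 0.5001
κ = (pₒ − pₑ)/(1 − pₑ) = (0.5244 − 0.5001)/(1 − 0.5001) = 0.049

0.049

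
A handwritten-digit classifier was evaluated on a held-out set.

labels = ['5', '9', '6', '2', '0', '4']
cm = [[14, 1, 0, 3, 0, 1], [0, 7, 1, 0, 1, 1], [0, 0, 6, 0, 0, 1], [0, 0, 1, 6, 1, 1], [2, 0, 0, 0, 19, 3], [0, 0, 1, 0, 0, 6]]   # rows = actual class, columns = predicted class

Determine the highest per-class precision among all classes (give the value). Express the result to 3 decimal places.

0.905

Per-class precision (TP/(TP+FP)):
  5: TP=14, FP=0+0+0+2+0=2 → 14/16 = 0.8750
  9: TP=7, FP=1+0+0+0+0=1 → 7/8 = 0.8750
  6: TP=6, FP=0+1+1+0+1=3 → 6/9 = 0.6667
  2: TP=6, FP=3+0+0+0+0=3 → 6/9 = 0.6667
  0: TP=19, FP=0+1+0+1+0=2 → 19/21 = 0.9048
  4: TP=6, FP=1+1+1+1+3=7 → 6/13 = 0.4615
Highest is class '0' with precision = 0.905.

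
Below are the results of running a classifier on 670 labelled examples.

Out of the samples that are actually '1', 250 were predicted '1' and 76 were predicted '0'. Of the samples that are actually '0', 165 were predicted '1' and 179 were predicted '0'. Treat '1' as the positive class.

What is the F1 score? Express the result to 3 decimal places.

0.675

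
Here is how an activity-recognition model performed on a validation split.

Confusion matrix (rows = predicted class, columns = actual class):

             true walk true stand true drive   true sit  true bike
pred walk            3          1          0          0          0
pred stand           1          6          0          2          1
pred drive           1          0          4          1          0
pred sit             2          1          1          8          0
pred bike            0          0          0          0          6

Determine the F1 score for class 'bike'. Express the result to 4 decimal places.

Treat 'bike' as positive and all other classes as negative.
F1 score = 2·TP/(2·TP+FP+FN).
bike: TP=6, FP=0+0+0+0=0, FN=0+1+0+0=1 → 12/13 = 0.92308

0.9231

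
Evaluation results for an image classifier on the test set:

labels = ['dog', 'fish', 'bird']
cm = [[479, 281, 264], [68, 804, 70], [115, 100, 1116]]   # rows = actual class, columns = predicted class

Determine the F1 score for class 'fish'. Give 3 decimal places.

Take TP from the diagonal, FP from the rest of the 'fish' prediction marginal, FN from the rest of the 'fish' actual marginal.
F1 score = 2·TP/(2·TP+FP+FN).
fish: TP=804, FP=281+100=381, FN=68+70=138 → 1608/2127 = 0.7560

0.756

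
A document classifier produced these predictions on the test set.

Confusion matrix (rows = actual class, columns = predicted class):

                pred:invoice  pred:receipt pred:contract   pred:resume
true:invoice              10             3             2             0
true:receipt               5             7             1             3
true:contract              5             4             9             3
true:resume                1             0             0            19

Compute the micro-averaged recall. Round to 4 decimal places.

Micro-averaging pools counts across classes: ΣTP=45, ΣFP=27, ΣFN=27.
Micro-recall = TP/(TP+FN) on pooled counts = 0.6250 (equals overall accuracy in single-label multiclass).

0.6250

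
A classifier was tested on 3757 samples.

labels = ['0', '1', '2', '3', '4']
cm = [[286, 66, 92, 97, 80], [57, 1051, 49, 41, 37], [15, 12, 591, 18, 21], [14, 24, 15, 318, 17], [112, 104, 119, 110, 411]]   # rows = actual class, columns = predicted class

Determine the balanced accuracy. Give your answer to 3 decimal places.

0.702

Balanced accuracy = mean of per-class recall.
  0: recall = 286/621 = 0.4605
  1: recall = 1051/1235 = 0.8510
  2: recall = 591/657 = 0.8995
  3: recall = 318/388 = 0.8196
  4: recall = 411/856 = 0.4801
Mean = (0.4605 + 0.8510 + 0.8995 + 0.8196 + 0.4801) / 5 = 0.702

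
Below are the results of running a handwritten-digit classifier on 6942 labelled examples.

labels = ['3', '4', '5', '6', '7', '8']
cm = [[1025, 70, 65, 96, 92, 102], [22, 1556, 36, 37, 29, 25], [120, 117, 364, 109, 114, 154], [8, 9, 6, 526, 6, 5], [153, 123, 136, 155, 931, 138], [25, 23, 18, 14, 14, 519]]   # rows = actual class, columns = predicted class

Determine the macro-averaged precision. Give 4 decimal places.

Per-class precision (TP/(TP+FP)):
  3: TP=1025, FP=22+120+8+153+25=328 → 1025/1353 = 0.75758
  4: TP=1556, FP=70+117+9+123+23=342 → 1556/1898 = 0.81981
  5: TP=364, FP=65+36+6+136+18=261 → 364/625 = 0.58240
  6: TP=526, FP=96+37+109+155+14=411 → 526/937 = 0.56137
  7: TP=931, FP=92+29+114+6+14=255 → 931/1186 = 0.78499
  8: TP=519, FP=102+25+154+5+138=424 → 519/943 = 0.55037
Macro-precision = mean = (0.75758 + 0.81981 + 0.58240 + 0.56137 + 0.78499 + 0.55037) / 6 = 0.6761

0.6761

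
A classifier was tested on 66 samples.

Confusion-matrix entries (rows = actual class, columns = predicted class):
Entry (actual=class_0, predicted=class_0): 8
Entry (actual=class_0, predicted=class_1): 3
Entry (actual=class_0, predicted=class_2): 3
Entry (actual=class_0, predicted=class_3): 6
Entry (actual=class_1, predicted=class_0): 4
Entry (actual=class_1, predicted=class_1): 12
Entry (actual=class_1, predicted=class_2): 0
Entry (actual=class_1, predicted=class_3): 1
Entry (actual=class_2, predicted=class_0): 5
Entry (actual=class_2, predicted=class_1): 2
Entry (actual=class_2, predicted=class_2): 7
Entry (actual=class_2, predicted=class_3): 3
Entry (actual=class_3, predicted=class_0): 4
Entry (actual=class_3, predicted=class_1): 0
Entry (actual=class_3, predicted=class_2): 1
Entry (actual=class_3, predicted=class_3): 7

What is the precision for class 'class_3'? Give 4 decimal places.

Take TP from the diagonal, FP from the rest of the 'class_3' prediction marginal, FN from the rest of the 'class_3' actual marginal.
precision = TP/(TP+FP).
class_3: TP=7, FP=6+1+3=10 → 7/17 = 0.41176

0.4118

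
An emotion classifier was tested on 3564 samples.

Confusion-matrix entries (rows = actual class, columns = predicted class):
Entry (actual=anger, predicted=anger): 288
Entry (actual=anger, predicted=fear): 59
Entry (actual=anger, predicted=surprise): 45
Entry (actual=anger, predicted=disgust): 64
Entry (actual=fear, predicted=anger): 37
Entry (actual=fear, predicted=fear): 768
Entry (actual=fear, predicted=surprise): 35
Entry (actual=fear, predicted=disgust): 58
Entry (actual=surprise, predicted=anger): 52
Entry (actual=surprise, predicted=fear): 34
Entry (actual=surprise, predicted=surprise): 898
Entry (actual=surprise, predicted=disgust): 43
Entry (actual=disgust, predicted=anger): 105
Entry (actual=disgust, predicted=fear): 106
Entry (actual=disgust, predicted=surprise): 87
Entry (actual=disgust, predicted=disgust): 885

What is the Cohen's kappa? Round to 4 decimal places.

0.7215

Observed agreement pₒ = trace/N = 2839/3564 = 0.79658
Expected agreement pₑ = Σ (rowᵢ·colᵢ)/N² = (456·482 + 898·967 + 1027·1065 + 1183·1050)/3564² = 0.26957
κ = (pₒ − pₑ)/(1 − pₑ) = (0.79658 − 0.26957)/(1 − 0.26957) = 0.7215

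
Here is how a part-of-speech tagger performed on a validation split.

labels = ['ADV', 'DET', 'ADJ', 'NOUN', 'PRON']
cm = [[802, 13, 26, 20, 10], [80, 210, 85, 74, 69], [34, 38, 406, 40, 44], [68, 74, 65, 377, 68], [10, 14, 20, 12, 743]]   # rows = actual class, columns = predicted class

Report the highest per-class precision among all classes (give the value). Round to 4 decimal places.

0.8068

Per-class precision (TP/(TP+FP)):
  ADV: TP=802, FP=80+34+68+10=192 → 802/994 = 0.80684
  DET: TP=210, FP=13+38+74+14=139 → 210/349 = 0.60172
  ADJ: TP=406, FP=26+85+65+20=196 → 406/602 = 0.67442
  NOUN: TP=377, FP=20+74+40+12=146 → 377/523 = 0.72084
  PRON: TP=743, FP=10+69+44+68=191 → 743/934 = 0.79550
Highest is class 'ADV' with precision = 0.8068.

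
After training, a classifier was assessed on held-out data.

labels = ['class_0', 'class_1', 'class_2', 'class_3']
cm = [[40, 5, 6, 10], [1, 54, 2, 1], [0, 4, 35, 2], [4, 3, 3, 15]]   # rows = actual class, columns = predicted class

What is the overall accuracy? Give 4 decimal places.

Accuracy = trace / total = (40+54+35+15=144) / 185 = 144/185 = 0.7784

0.7784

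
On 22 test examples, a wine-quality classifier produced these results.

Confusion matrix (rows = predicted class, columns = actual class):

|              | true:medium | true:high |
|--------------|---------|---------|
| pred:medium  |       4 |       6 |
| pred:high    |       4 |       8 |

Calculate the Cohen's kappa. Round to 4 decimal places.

Observed agreement pₒ = trace/N = 12/22 = 0.54545
Expected agreement pₑ = Σ (rowᵢ·colᵢ)/N² = (8·10 + 14·12)/22² = 0.51240
κ = (pₒ − pₑ)/(1 − pₑ) = (0.54545 − 0.51240)/(1 − 0.51240) = 0.0678

0.0678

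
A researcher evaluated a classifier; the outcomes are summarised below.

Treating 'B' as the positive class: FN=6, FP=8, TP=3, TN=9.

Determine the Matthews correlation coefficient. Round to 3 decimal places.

MCC = (TP·TN − FP·FN) / √((TP+FP)(TP+FN)(TN+FP)(TN+FN))
Numerator = 3·9 − 8·6 = -21
Denominator = √(11·9·17·15) = √25245 = 158.8868
MCC = -21 / 158.8868 = -0.132

-0.132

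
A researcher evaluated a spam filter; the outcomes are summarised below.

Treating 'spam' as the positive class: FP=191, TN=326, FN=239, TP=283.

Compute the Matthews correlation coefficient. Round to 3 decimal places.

0.173

MCC = (TP·TN − FP·FN) / √((TP+FP)(TP+FN)(TN+FP)(TN+FN))
Numerator = 283·326 − 191·239 = 46609
Denominator = √(474·522·517·565) = √72274955940 = 268840.0192
MCC = 46609 / 268840.0192 = 0.173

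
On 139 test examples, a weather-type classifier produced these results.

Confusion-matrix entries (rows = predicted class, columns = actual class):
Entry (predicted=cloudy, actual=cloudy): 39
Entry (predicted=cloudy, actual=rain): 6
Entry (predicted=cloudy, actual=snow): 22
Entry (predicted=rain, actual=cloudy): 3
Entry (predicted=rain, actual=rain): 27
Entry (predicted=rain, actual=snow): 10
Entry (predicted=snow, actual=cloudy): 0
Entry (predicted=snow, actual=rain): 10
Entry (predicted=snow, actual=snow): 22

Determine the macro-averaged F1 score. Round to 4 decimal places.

0.6259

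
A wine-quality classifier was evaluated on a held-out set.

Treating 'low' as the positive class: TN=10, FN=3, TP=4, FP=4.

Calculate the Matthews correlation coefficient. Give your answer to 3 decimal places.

0.277

MCC = (TP·TN − FP·FN) / √((TP+FP)(TP+FN)(TN+FP)(TN+FN))
Numerator = 4·10 − 4·3 = 28
Denominator = √(8·7·14·13) = √10192 = 100.9554
MCC = 28 / 100.9554 = 0.277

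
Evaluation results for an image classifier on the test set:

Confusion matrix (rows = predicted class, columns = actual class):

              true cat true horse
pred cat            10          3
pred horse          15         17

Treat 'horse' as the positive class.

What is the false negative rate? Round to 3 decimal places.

FNR = FN/(FN+TP) = 3/(3+17) = 0.150

0.150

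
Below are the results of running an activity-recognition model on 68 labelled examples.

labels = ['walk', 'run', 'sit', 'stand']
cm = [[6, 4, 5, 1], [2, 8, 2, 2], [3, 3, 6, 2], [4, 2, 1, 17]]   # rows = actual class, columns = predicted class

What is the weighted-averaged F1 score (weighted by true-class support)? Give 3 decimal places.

Per-class F1 score (2·TP/(2·TP+FP+FN)):
  walk: TP=6, FP=2+3+4=9, FN=4+5+1=10 → 12/31 = 0.3871
  run: TP=8, FP=4+3+2=9, FN=2+2+2=6 → 16/31 = 0.5161
  sit: TP=6, FP=5+2+1=8, FN=3+3+2=8 → 12/28 = 0.4286
  stand: TP=17, FP=1+2+2=5, FN=4+2+1=7 → 34/46 = 0.7391
Weighted-F1 score = Σ (supportᵢ/N)·F1 scoreᵢ with N=68: (16/68)·0.3871 + (14/68)·0.5161 + (14/68)·0.4286 + (24/68)·0.7391 = 0.546

0.546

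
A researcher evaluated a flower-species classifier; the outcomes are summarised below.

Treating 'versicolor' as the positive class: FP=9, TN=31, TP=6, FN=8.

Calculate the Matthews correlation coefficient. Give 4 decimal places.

0.1992

MCC = (TP·TN − FP·FN) / √((TP+FP)(TP+FN)(TN+FP)(TN+FN))
Numerator = 6·31 − 9·8 = 114
Denominator = √(15·14·40·39) = √327600 = 572.3635
MCC = 114 / 572.3635 = 0.1992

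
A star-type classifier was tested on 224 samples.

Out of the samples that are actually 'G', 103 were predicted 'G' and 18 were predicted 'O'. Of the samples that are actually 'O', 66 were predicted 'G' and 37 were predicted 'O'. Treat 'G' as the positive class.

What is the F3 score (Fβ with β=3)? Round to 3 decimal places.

0.819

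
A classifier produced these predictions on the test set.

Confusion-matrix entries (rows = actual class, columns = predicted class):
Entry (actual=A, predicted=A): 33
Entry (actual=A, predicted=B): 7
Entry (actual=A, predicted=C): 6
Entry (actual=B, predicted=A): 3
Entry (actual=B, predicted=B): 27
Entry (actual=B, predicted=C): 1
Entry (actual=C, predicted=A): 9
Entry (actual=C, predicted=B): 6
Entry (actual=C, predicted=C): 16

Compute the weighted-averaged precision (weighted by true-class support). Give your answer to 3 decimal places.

0.706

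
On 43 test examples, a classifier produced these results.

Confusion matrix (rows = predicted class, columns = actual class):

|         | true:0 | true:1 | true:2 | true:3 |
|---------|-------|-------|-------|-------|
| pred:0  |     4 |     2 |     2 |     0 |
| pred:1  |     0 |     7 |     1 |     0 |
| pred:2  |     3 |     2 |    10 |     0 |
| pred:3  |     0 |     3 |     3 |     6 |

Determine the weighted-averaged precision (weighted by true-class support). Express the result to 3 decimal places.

Per-class precision (TP/(TP+FP)):
  0: TP=4, FP=2+2+0=4 → 4/8 = 0.5000
  1: TP=7, FP=0+1+0=1 → 7/8 = 0.8750
  2: TP=10, FP=3+2+0=5 → 10/15 = 0.6667
  3: TP=6, FP=0+3+3=6 → 6/12 = 0.5000
Weighted-precision = Σ (supportᵢ/N)·precisionᵢ with N=43: (7/43)·0.5000 + (14/43)·0.8750 + (16/43)·0.6667 + (6/43)·0.5000 = 0.684

0.684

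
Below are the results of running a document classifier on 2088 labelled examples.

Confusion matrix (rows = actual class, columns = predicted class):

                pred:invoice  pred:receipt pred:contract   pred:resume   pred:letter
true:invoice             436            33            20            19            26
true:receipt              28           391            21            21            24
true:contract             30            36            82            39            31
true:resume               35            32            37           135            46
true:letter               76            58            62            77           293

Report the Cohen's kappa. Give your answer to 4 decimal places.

0.5389

Observed agreement pₒ = trace/N = 1337/2088 = 0.64033
Expected agreement pₑ = Σ (rowᵢ·colᵢ)/N² = (534·605 + 485·550 + 218·222 + 285·291 + 566·420)/2088² = 0.21994
κ = (pₒ − pₑ)/(1 − pₑ) = (0.64033 − 0.21994)/(1 − 0.21994) = 0.5389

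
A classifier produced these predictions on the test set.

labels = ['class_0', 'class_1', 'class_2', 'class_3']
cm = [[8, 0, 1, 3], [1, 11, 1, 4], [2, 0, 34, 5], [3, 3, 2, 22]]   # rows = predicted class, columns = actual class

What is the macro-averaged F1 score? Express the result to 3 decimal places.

Per-class F1 score (2·TP/(2·TP+FP+FN)):
  class_0: TP=8, FP=0+1+3=4, FN=1+2+3=6 → 16/26 = 0.6154
  class_1: TP=11, FP=1+1+4=6, FN=0+0+3=3 → 22/31 = 0.7097
  class_2: TP=34, FP=2+0+5=7, FN=1+1+2=4 → 68/79 = 0.8608
  class_3: TP=22, FP=3+3+2=8, FN=3+4+5=12 → 44/64 = 0.6875
Macro-F1 score = mean = (0.6154 + 0.7097 + 0.8608 + 0.6875) / 4 = 0.718

0.718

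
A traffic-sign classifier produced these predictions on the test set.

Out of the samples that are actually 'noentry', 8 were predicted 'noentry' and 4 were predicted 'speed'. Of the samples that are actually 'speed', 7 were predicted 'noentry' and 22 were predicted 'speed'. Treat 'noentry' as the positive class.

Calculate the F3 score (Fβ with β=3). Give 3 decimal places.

Fβ = (1+β²)·TP / ((1+β²)·TP + β²·FN + FP), with β²=9
= 10·8 / (10·8 + 9·4 + 7) = 0.650

0.650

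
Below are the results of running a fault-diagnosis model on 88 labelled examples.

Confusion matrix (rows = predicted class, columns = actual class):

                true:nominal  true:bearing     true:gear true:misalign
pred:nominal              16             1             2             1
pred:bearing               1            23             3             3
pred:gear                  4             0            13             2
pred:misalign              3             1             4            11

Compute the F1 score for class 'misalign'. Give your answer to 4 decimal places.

0.6111

F1 score = 2·TP/(2·TP+FP+FN).
misalign: TP=11, FP=3+1+4=8, FN=1+3+2=6 → 22/36 = 0.61111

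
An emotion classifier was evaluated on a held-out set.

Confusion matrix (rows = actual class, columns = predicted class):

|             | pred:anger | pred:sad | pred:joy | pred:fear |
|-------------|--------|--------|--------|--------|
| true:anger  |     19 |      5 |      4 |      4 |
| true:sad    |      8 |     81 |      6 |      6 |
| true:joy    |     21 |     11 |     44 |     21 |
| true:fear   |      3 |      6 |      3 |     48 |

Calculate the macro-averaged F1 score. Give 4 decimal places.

Per-class F1 score (2·TP/(2·TP+FP+FN)):
  anger: TP=19, FP=8+21+3=32, FN=5+4+4=13 → 38/83 = 0.45783
  sad: TP=81, FP=5+11+6=22, FN=8+6+6=20 → 162/204 = 0.79412
  joy: TP=44, FP=4+6+3=13, FN=21+11+21=53 → 88/154 = 0.57143
  fear: TP=48, FP=4+6+21=31, FN=3+6+3=12 → 96/139 = 0.69065
Macro-F1 score = mean = (0.45783 + 0.79412 + 0.57143 + 0.69065) / 4 = 0.6285

0.6285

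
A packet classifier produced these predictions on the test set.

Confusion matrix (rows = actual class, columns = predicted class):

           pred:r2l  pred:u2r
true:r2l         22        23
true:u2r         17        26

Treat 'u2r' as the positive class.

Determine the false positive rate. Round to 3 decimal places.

0.511

FPR = FP/(FP+TN) = 23/(23+22) = 0.511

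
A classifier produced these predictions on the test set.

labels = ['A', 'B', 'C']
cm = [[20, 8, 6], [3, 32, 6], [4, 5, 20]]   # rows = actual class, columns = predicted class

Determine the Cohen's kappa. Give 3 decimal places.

0.533

Observed agreement pₒ = trace/N = 72/104 = 0.6923
Expected agreement pₑ = Σ (rowᵢ·colᵢ)/N² = (34·27 + 41·45 + 29·32)/104² = 0.3413
κ = (pₒ − pₑ)/(1 − pₑ) = (0.6923 − 0.3413)/(1 − 0.3413) = 0.533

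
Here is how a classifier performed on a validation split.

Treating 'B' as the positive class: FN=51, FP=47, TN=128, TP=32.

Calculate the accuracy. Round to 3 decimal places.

0.620

Accuracy = (TP+TN)/N = (32+128)/258 = 0.620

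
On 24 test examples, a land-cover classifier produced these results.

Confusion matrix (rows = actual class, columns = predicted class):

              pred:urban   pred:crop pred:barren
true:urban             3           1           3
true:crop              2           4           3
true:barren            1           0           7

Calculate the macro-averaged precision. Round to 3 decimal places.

0.613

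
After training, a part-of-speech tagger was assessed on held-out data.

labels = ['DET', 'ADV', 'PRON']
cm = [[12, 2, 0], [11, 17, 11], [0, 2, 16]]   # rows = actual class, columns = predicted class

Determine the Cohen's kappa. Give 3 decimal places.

0.459

Observed agreement pₒ = trace/N = 45/71 = 0.6338
Expected agreement pₑ = Σ (rowᵢ·colᵢ)/N² = (14·23 + 39·21 + 18·27)/71² = 0.3228
κ = (pₒ − pₑ)/(1 − pₑ) = (0.6338 − 0.3228)/(1 − 0.3228) = 0.459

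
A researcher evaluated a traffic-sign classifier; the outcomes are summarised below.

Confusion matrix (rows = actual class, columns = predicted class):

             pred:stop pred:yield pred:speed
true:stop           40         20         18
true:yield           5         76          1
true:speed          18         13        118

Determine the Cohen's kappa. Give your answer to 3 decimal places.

0.621

Observed agreement pₒ = trace/N = 234/309 = 0.7573
Expected agreement pₑ = Σ (rowᵢ·colᵢ)/N² = (78·63 + 82·109 + 149·137)/309² = 0.3589
κ = (pₒ − pₑ)/(1 − pₑ) = (0.7573 − 0.3589)/(1 − 0.3589) = 0.621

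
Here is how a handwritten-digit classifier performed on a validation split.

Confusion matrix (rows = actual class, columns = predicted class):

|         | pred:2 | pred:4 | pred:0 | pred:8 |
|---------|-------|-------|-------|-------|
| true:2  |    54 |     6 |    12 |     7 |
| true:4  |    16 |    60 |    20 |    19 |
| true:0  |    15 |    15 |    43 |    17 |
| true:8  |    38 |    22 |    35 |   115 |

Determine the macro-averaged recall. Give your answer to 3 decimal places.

Per-class recall (TP/(TP+FN)):
  2: TP=54, FN=6+12+7=25 → 54/79 = 0.6835
  4: TP=60, FN=16+20+19=55 → 60/115 = 0.5217
  0: TP=43, FN=15+15+17=47 → 43/90 = 0.4778
  8: TP=115, FN=38+22+35=95 → 115/210 = 0.5476
Macro-recall = mean = (0.6835 + 0.5217 + 0.4778 + 0.5476) / 4 = 0.558

0.558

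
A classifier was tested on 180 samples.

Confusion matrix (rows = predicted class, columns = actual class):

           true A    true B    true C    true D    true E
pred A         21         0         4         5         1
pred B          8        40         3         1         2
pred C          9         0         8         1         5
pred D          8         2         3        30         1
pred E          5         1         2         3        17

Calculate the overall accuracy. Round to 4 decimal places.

0.6444

Accuracy = trace / total = (21+40+8+30+17=116) / 180 = 116/180 = 0.6444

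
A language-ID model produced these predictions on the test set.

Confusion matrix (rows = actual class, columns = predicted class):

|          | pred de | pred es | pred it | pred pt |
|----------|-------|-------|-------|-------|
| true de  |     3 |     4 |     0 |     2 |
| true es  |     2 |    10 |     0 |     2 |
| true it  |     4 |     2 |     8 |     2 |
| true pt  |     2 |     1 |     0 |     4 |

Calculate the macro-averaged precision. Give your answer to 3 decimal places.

0.565

Per-class precision (TP/(TP+FP)):
  de: TP=3, FP=2+4+2=8 → 3/11 = 0.2727
  es: TP=10, FP=4+2+1=7 → 10/17 = 0.5882
  it: TP=8, FP=0+0+0=0 → 8/8 = 1.0000
  pt: TP=4, FP=2+2+2=6 → 4/10 = 0.4000
Macro-precision = mean = (0.2727 + 0.5882 + 1.0000 + 0.4000) / 4 = 0.565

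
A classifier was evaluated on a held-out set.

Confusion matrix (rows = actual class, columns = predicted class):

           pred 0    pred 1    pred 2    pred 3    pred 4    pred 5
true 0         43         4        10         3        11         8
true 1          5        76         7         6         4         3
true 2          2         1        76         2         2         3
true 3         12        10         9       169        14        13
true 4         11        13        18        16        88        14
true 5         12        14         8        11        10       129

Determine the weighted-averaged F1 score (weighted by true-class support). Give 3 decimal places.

0.694

Per-class F1 score (2·TP/(2·TP+FP+FN)):
  0: TP=43, FP=5+2+12+11+12=42, FN=4+10+3+11+8=36 → 86/164 = 0.5244
  1: TP=76, FP=4+1+10+13+14=42, FN=5+7+6+4+3=25 → 152/219 = 0.6941
  2: TP=76, FP=10+7+9+18+8=52, FN=2+1+2+2+3=10 → 152/214 = 0.7103
  3: TP=169, FP=3+6+2+16+11=38, FN=12+10+9+14+13=58 → 338/434 = 0.7788
  4: TP=88, FP=11+4+2+14+10=41, FN=11+13+18+16+14=72 → 176/289 = 0.6090
  5: TP=129, FP=8+3+3+13+14=41, FN=12+14+8+11+10=55 → 258/354 = 0.7288
Weighted-F1 score = Σ (supportᵢ/N)·F1 scoreᵢ with N=837: (79/837)·0.5244 + (101/837)·0.6941 + (86/837)·0.7103 + (227/837)·0.7788 + (160/837)·0.6090 + (184/837)·0.7288 = 0.694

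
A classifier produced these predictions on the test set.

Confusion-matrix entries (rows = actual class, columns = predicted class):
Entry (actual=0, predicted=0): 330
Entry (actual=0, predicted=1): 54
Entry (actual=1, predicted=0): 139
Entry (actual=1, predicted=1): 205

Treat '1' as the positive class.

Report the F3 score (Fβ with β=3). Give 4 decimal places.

0.6110

Fβ = (1+β²)·TP / ((1+β²)·TP + β²·FN + FP), with β²=9
= 10·205 / (10·205 + 9·139 + 54) = 0.6110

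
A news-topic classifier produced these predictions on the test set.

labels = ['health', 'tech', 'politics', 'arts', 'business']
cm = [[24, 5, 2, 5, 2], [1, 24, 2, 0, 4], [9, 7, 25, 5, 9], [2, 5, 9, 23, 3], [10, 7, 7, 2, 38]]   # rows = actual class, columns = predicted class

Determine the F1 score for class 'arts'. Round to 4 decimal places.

0.5974

F1 score = 2·TP/(2·TP+FP+FN).
arts: TP=23, FP=5+0+5+2=12, FN=2+5+9+3=19 → 46/77 = 0.59740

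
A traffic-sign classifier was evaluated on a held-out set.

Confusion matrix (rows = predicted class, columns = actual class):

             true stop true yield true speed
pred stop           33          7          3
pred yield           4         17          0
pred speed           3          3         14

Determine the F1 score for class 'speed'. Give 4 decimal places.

0.7568

One-vs-rest for 'speed': TP = diagonal; FP = other classes predicted 'speed'; FN = 'speed' predicted as other.
F1 score = 2·TP/(2·TP+FP+FN).
speed: TP=14, FP=3+3=6, FN=3+0=3 → 28/37 = 0.75676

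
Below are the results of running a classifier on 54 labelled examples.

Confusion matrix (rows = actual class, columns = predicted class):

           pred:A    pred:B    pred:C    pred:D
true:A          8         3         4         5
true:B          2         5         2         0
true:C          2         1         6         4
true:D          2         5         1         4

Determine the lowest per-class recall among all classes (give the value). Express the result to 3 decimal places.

Per-class recall (TP/(TP+FN)):
  A: TP=8, FN=3+4+5=12 → 8/20 = 0.4000
  B: TP=5, FN=2+2+0=4 → 5/9 = 0.5556
  C: TP=6, FN=2+1+4=7 → 6/13 = 0.4615
  D: TP=4, FN=2+5+1=8 → 4/12 = 0.3333
Lowest is class 'D' with recall = 0.333.

0.333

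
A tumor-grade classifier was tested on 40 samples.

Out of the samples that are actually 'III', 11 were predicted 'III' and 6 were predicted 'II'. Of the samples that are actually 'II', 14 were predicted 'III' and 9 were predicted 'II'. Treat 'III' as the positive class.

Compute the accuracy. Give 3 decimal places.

0.500

Accuracy = (TP+TN)/N = (11+9)/40 = 0.500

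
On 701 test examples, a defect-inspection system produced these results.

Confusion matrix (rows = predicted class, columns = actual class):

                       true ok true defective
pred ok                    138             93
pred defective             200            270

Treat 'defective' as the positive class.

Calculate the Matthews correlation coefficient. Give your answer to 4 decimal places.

MCC = (TP·TN − FP·FN) / √((TP+FP)(TP+FN)(TN+FP)(TN+FN))
Numerator = 270·138 − 200·93 = 18660
Denominator = √(470·363·338·231) = √13320887580 = 115416.1496
MCC = 18660 / 115416.1496 = 0.1617

0.1617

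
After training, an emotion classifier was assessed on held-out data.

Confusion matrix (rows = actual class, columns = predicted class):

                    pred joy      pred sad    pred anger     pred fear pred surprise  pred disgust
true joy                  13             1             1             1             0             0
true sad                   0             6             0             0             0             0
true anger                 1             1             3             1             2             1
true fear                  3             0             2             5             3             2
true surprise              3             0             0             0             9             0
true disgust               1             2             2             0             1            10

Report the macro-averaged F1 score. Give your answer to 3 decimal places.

0.603

Per-class F1 score (2·TP/(2·TP+FP+FN)):
  joy: TP=13, FP=0+1+3+3+1=8, FN=1+1+1+0+0=3 → 26/37 = 0.7027
  sad: TP=6, FP=1+1+0+0+2=4, FN=0+0+0+0+0=0 → 12/16 = 0.7500
  anger: TP=3, FP=1+0+2+0+2=5, FN=1+1+1+2+1=6 → 6/17 = 0.3529
  fear: TP=5, FP=1+0+1+0+0=2, FN=3+0+2+3+2=10 → 10/22 = 0.4545
  surprise: TP=9, FP=0+0+2+3+1=6, FN=3+0+0+0+0=3 → 18/27 = 0.6667
  disgust: TP=10, FP=0+0+1+2+0=3, FN=1+2+2+0+1=6 → 20/29 = 0.6897
Macro-F1 score = mean = (0.7027 + 0.7500 + 0.3529 + 0.4545 + 0.6667 + 0.6897) / 6 = 0.603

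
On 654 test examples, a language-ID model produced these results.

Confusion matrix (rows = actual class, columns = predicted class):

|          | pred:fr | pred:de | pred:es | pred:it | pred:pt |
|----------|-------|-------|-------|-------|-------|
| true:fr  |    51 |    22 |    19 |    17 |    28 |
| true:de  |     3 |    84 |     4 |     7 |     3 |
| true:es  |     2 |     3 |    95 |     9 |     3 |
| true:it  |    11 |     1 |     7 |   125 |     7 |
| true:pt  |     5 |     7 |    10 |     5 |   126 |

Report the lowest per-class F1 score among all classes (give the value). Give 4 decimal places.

0.4880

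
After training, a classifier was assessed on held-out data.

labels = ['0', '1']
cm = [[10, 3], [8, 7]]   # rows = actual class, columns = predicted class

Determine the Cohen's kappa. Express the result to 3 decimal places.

Observed agreement pₒ = trace/N = 17/28 = 0.6071
Expected agreement pₑ = Σ (rowᵢ·colᵢ)/N² = (13·18 + 15·10)/28² = 0.4898
κ = (pₒ − pₑ)/(1 − pₑ) = (0.6071 − 0.4898)/(1 − 0.4898) = 0.230

0.230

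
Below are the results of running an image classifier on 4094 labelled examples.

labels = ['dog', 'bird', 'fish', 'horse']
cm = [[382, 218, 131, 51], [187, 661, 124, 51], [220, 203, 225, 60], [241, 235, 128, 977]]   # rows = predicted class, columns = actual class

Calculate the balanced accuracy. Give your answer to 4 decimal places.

Balanced accuracy = mean of per-class recall.
  dog: recall = 382/1030 = 0.37087
  bird: recall = 661/1317 = 0.50190
  fish: recall = 225/608 = 0.37007
  horse: recall = 977/1139 = 0.85777
Mean = (0.37087 + 0.50190 + 0.37007 + 0.85777) / 4 = 0.5252

0.5252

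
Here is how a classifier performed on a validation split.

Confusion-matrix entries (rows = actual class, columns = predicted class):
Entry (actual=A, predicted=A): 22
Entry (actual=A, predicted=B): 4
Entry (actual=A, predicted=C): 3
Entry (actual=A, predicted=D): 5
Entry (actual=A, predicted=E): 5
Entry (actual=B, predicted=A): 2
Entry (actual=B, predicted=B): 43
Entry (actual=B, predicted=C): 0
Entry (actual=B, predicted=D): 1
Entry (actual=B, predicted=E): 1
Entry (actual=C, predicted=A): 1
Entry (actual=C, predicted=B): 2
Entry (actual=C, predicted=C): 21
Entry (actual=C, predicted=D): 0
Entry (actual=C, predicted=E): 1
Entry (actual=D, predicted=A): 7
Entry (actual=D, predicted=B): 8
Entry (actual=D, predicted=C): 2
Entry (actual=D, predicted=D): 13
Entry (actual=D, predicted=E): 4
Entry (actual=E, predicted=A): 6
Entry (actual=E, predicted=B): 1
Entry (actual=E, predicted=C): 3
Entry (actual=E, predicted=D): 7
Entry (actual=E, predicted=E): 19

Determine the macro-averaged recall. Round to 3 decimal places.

0.646

Per-class recall (TP/(TP+FN)):
  A: TP=22, FN=4+3+5+5=17 → 22/39 = 0.5641
  B: TP=43, FN=2+0+1+1=4 → 43/47 = 0.9149
  C: TP=21, FN=1+2+0+1=4 → 21/25 = 0.8400
  D: TP=13, FN=7+8+2+4=21 → 13/34 = 0.3824
  E: TP=19, FN=6+1+3+7=17 → 19/36 = 0.5278
Macro-recall = mean = (0.5641 + 0.9149 + 0.8400 + 0.3824 + 0.5278) / 5 = 0.646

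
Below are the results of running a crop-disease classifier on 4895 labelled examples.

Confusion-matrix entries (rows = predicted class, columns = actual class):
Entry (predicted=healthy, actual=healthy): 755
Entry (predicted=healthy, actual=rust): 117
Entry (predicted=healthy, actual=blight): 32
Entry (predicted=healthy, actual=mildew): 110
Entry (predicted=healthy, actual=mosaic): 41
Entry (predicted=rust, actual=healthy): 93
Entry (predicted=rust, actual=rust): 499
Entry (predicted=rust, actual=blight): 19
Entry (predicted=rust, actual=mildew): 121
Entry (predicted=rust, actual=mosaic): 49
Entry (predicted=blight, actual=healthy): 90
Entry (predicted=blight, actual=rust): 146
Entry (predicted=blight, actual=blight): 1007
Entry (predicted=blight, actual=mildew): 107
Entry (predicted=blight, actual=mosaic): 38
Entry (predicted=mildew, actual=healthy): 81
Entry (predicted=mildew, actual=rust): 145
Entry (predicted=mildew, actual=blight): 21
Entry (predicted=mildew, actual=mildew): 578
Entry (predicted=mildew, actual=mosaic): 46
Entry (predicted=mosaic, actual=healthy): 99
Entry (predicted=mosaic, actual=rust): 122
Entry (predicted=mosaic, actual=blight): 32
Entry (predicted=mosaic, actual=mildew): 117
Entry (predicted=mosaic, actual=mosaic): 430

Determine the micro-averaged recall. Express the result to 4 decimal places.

Micro-averaging pools counts across classes: ΣTP=3269, ΣFP=1626, ΣFN=1626.
Micro-recall = TP/(TP+FN) on pooled counts = 0.6678 (equals overall accuracy in single-label multiclass).

0.6678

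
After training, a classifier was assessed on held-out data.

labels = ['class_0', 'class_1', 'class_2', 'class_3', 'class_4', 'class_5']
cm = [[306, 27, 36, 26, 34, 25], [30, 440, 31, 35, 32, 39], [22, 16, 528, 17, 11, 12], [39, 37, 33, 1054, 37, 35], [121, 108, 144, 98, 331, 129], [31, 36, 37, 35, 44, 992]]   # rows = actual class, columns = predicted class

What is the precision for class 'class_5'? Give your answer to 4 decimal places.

0.8052

Take TP from the diagonal, FP from the rest of the 'class_5' prediction marginal, FN from the rest of the 'class_5' actual marginal.
precision = TP/(TP+FP).
class_5: TP=992, FP=25+39+12+35+129=240 → 992/1232 = 0.80519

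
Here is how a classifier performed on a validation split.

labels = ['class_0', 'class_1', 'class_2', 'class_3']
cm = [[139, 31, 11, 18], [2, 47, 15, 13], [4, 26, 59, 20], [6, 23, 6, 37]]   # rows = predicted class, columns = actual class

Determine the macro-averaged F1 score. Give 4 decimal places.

Per-class F1 score (2·TP/(2·TP+FP+FN)):
  class_0: TP=139, FP=31+11+18=60, FN=2+4+6=12 → 278/350 = 0.79429
  class_1: TP=47, FP=2+15+13=30, FN=31+26+23=80 → 94/204 = 0.46078
  class_2: TP=59, FP=4+26+20=50, FN=11+15+6=32 → 118/200 = 0.59000
  class_3: TP=37, FP=6+23+6=35, FN=18+13+20=51 → 74/160 = 0.46250
Macro-F1 score = mean = (0.79429 + 0.46078 + 0.59000 + 0.46250) / 4 = 0.5769

0.5769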